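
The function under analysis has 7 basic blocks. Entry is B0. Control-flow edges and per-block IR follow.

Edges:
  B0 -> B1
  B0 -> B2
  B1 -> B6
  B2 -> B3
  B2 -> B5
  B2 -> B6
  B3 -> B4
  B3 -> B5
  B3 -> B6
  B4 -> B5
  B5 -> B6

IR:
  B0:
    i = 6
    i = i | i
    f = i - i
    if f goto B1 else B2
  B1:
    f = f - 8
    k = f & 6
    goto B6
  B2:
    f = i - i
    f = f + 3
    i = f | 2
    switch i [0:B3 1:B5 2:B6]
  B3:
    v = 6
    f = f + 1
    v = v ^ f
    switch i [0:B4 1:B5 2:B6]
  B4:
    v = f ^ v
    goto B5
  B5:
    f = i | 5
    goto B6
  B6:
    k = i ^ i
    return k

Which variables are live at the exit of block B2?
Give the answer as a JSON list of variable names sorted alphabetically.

Answer: ["f", "i"]

Working:
Per-block:
  B0: def={f,i} ue=∅
  B1: def={f,k} ue={f}
  B2: def={f,i} ue={i}
  B3: def={f,v} ue={f,i}
  B4: def={v} ue={f,v}
  B5: def={f} ue={i}
  B6: def={k} ue={i}

Backward fixpoint:
  live B0: ∅→{f,i}
  live B1: {f,i}→{i}
  live B2: {i}→{f,i}
  live B3: {f,i}→{f,i,v}
  live B4: {f,i,v}→{i}
  live B5: {i}→{i}
  live B6: {i}→∅

live-out(B2) = ["f", "i"]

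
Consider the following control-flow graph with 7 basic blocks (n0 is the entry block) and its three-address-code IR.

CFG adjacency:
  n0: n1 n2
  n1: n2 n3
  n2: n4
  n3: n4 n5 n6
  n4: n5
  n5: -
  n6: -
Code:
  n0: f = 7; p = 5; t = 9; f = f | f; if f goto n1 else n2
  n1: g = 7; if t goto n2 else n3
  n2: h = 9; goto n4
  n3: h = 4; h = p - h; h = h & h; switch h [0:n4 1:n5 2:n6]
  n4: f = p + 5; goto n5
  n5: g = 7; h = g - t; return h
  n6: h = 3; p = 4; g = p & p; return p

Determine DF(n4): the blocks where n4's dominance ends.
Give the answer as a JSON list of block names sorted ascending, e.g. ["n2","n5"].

idom tree: n1←n0 n2←n0 n3←n1 n4←n0 n5←n0 n6←n3
Dom∩ at merges:
  n2: preds {n0,n1}: {n0} ∩ {n0,n1} = {n0}; idom=n0
  n4: preds {n2,n3}: {n0,n2} ∩ {n0,n1,n3} = {n0}; idom=n0
  n5: preds {n3,n4}: {n0,n1,n3} ∩ {n0,n4} = {n0}; idom=n0

Frontier:
  n2←n0: walk · to n0
  n2←n1: walk n1 to n0
  n4←n2: walk n2 to n0
  n4←n3: walk n3→n1 to n0
  n5←n3: walk n3→n1 to n0
  n5←n4: walk n4 to n0
  n0 → ∅
  n1 → {n2,n4,n5}
  n2 → {n4}
  n3 → {n4,n5}
  n4 → {n5}
  n5 → ∅
  n6 → ∅

DF(n4) = ["n5"]

Answer: ["n5"]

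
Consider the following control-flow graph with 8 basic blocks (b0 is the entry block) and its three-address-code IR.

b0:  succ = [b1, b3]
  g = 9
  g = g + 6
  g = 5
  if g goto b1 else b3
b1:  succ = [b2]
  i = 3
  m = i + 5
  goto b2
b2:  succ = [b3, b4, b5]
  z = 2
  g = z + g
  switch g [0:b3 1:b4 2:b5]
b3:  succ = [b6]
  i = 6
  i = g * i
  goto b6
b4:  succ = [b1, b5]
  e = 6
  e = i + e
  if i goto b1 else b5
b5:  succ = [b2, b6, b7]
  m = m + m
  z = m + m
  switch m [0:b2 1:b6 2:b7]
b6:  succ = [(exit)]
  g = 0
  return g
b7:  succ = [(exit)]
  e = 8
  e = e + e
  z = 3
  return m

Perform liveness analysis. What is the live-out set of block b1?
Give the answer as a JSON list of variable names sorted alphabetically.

Answer: ["g", "i", "m"]

Working:
Per-block:
  b0: def={g} ue=∅
  b1: def={i,m} ue=∅
  b2: def={g,z} ue={g}
  b3: def={i} ue={g}
  b4: def={e} ue={i}
  b5: def={m,z} ue={m}
  b6: def={g} ue=∅
  b7: def={e,z} ue={m}

Backward fixpoint:
  b0: in=∅ out={g}
  b1: in={g} out={g,i,m}
  b2: in={g,i,m} out={g,i,m}
  b3: in={g} out=∅
  b4: in={g,i,m} out={g,i,m}
  b5: in={g,i,m} out={g,i,m}
  b6: in=∅ out=∅
  b7: in={m} out=∅

live-out(b1) = ["g", "i", "m"]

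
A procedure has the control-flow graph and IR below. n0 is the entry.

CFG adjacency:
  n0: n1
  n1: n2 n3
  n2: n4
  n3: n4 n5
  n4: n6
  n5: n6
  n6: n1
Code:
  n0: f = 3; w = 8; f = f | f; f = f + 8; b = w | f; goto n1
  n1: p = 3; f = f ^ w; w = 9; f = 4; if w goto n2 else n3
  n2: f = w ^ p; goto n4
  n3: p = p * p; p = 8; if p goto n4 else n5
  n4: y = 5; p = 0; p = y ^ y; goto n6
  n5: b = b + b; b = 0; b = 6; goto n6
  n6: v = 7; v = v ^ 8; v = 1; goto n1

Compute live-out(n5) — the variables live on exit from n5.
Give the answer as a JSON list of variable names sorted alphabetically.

Answer: ["b", "f", "w"]

Derivation:
Per-block:
  n0 def {b,f,w} use ∅
  n1 def {f,p,w} use {f,w}
  n2 def {f} use {p,w}
  n3 def {p} use {p}
  n4 def {p,y} use ∅
  n5 def {b} use {b}
  n6 def {v} use ∅

Live sets:
  live n0: ∅→{b,f,w}
  live n1: {b,f,w}→{b,f,p,w}
  live n2: {b,p,w}→{b,f,w}
  live n3: {b,f,p,w}→{b,f,w}
  live n4: {b,f,w}→{b,f,w}
  live n5: {b,f,w}→{b,f,w}
  live n6: {b,f,w}→{b,f,w}

live-out(n5) = ["b", "f", "w"]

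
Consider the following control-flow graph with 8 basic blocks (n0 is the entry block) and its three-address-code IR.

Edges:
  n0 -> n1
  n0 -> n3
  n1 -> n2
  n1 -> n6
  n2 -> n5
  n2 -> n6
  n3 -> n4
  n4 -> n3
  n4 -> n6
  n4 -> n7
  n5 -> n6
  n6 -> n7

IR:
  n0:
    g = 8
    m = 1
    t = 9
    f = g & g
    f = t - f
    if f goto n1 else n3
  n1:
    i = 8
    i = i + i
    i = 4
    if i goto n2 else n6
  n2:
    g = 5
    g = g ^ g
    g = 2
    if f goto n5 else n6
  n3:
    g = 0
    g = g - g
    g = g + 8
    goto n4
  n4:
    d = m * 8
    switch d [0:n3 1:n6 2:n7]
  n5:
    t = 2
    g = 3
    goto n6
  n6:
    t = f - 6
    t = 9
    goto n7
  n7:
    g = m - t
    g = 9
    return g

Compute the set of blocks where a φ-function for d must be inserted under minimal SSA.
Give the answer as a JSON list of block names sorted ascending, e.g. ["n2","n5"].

Answer: ["n3", "n6", "n7"]

Working:
idom tree: n1←n0 n2←n1 n3←n0 n4←n3 n5←n2 n6←n0 n7←n0
Dom at joins:
  n3: preds {n0,n4}: {n0} ∩ {n0,n3,n4} = {n0}; idom=n0
  n6: preds {n1,n2,n4,n5}: {n0,n1} ∩ {n0,n1,n2} ∩ {n0,n3,n4} ∩ {n0,n1,n2,n5} = {n0}; idom=n0
  n7: preds {n4,n6}: {n0,n3,n4} ∩ {n0,n6} = {n0}; idom=n0

DF derivation:
  join n3 pred n0: · stop@n0
  join n3 pred n4: n4→n3 stop@n0
  join n6 pred n1: n1 stop@n0
  join n6 pred n2: n2→n1 stop@n0
  join n6 pred n4: n4→n3 stop@n0
  join n6 pred n5: n5→n2→n1 stop@n0
  join n7 pred n4: n4→n3 stop@n0
  join n7 pred n6: n6 stop@n0
  n0 → ∅
  n1 → {n6}
  n2 → {n6}
  n3 → {n3,n6,n7}
  n4 → {n3,n6,n7}
  n5 → {n6}
  n6 → {n7}
  n7 → ∅

φ for d: defs {n4}
  DF⁺ = {n3,n6,n7}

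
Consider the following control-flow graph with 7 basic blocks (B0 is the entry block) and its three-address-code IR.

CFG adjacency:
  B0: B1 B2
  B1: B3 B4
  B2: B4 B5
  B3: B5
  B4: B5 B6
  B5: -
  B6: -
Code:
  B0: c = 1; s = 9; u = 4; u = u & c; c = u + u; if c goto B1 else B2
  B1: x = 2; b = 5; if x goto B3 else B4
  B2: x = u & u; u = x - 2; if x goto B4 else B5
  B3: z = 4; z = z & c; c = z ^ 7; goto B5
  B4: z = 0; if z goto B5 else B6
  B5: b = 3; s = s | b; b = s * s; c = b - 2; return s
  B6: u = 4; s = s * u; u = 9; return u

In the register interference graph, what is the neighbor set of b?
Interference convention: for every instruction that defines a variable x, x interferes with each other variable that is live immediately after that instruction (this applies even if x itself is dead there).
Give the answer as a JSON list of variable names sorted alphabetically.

Per-block:
  B0: {c,s,u} / ∅
  B1: {b,x} / ∅
  B2: {u,x} / {u}
  B3: {c,z} / {c}
  B4: {z} / ∅
  B5: {b,c,s} / {s}
  B6: {s,u} / {s}

Liveness:
  B0 li=∅ lo={c,s,u}
  B1 li={c,s} lo={c,s}
  B2 li={s,u} lo={s}
  B3 li={c,s} lo={s}
  B4 li={s} lo={s}
  B5 li={s} lo=∅
  B6 li={s} lo=∅

Interference:
  b: {c,s,x}
  c: {b,s,u,x,z}
  s: {b,c,u,x,z}
  u: {c,s,x}
  x: {b,c,s,u}
  z: {c,s}

N(b) = ["c", "s", "x"]

Answer: ["c", "s", "x"]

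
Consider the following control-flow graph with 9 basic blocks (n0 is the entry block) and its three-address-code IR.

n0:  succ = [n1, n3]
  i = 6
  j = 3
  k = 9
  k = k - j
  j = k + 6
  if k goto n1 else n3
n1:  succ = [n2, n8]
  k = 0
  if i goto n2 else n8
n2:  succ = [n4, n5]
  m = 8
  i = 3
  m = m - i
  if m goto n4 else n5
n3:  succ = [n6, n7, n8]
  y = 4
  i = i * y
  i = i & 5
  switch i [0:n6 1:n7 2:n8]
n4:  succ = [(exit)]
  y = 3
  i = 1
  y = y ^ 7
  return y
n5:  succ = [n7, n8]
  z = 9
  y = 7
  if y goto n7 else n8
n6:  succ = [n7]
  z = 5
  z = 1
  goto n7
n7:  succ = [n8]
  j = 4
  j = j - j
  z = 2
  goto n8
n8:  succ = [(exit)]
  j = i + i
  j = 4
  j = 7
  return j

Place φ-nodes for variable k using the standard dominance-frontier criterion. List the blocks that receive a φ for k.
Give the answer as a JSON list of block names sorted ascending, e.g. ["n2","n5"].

Answer: ["n7", "n8"]

Derivation:
idom tree: n1←n0 n2←n1 n3←n0 n4←n2 n5←n2 n6←n3 n7←n0 n8←n0
Join-block Dom:
  n7: preds {n3,n5,n6}: {n0,n3} ∩ {n0,n1,n2,n5} ∩ {n0,n3,n6} = {n0}; idom=n0
  n8: preds {n1,n3,n5,n7}: {n0,n1} ∩ {n0,n3} ∩ {n0,n1,n2,n5} ∩ {n0,n7} = {n0}; idom=n0

Frontier:
  n7←n3: walk n3 to n0
  n7←n5: walk n5→n2→n1 to n0
  n7←n6: walk n6→n3 to n0
  n8←n1: walk n1 to n0
  n8←n3: walk n3 to n0
  n8←n5: walk n5→n2→n1 to n0
  n8←n7: walk n7 to n0
  DF(n0)=∅
  DF(n1)={n7,n8}
  DF(n2)={n7,n8}
  DF(n3)={n7,n8}
  DF(n4)=∅
  DF(n5)={n7,n8}
  DF(n6)={n7}
  DF(n7)={n8}
  DF(n8)=∅

φ for k: defs {n0,n1}
  DF⁺ = {n7,n8}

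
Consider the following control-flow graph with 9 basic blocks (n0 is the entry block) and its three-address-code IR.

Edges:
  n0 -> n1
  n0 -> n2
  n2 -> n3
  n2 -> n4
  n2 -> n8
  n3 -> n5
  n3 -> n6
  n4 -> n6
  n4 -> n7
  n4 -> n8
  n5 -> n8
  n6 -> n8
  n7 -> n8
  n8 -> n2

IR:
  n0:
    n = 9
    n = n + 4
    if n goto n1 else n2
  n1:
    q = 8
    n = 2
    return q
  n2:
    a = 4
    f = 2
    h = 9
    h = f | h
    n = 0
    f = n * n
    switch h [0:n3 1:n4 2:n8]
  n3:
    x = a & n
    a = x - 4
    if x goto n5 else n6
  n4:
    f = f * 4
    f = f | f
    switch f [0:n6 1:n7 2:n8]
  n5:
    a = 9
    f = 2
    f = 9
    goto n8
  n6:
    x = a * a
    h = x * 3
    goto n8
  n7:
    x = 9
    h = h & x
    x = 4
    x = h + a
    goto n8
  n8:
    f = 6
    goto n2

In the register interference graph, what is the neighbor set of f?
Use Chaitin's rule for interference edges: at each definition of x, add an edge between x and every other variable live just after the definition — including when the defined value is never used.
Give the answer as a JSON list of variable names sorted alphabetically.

Answer: ["a", "h", "n"]

Analysis:
def/use:
  n0: {n} / ∅
  n1: {n,q} / ∅
  n2: {a,f,h,n} / ∅
  n3: {a,x} / {a,n}
  n4: {f} / {f}
  n5: {a,f} / ∅
  n6: {h,x} / {a}
  n7: {h,x} / {a,h}
  n8: {f} / ∅

Backward fixpoint:
  live n0: ∅→∅
  live n1: ∅→∅
  live n2: ∅→{a,f,h,n}
  live n3: {a,n}→{a}
  live n4: {a,f,h}→{a,h}
  live n5: ∅→∅
  live n6: {a}→∅
  live n7: {a,h}→∅
  live n8: ∅→∅

Interfere edges:
  a: {f,h,n,x}
  f: {a,h,n}
  h: {a,f,n,x}
  n: {a,f,h,q}
  q: {n}
  x: {a,h}

N(f) = ["a", "h", "n"]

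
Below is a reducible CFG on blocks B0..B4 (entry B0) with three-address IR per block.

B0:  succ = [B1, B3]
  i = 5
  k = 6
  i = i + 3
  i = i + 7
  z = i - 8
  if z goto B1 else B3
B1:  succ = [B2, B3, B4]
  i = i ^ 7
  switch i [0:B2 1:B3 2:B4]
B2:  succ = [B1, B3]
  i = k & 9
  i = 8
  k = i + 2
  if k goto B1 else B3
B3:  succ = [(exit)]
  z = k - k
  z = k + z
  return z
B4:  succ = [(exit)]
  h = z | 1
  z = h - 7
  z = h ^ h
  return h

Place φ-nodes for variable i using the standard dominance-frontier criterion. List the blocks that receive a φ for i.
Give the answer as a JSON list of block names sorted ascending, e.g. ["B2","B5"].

idom tree: B1←B0 B2←B1 B3←B0 B4←B1
Dom∩ at merges:
  B1: preds {B0,B2}: {B0} ∩ {B0,B1,B2} = {B0}; idom=B0
  B3: preds {B0,B1,B2}: {B0} ∩ {B0,B1} ∩ {B0,B1,B2} = {B0}; idom=B0

DF walk-up:
  B1←B0: walk · to B0
  B1←B2: walk B2→B1 to B0
  B3←B0: walk · to B0
  B3←B1: walk B1 to B0
  B3←B2: walk B2→B1 to B0
  DF(B0)=∅
  DF(B1)={B1,B3}
  DF(B2)={B1,B3}
  DF(B3)=∅
  DF(B4)=∅

φ for i: defs {B0,B1,B2}
  DF⁺ = {B1,B3}

Answer: ["B1", "B3"]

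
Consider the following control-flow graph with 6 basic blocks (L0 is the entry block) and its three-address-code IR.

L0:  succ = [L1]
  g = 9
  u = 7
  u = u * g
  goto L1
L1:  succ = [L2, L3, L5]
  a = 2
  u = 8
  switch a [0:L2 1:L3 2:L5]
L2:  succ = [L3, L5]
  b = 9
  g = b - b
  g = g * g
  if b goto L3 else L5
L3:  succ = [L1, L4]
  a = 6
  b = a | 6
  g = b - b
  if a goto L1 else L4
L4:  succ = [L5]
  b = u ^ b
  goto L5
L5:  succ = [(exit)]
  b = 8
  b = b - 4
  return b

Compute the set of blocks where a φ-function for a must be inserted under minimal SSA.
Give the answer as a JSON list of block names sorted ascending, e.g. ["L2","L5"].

idom tree: L1←L0 L2←L1 L3←L1 L4←L3 L5←L1
Dom∩ at merges:
  L1: preds {L0,L3}: {L0} ∩ {L0,L1,L3} = {L0}; idom=L0
  L3: preds {L1,L2}: {L0,L1} ∩ {L0,L1,L2} = {L0,L1}; idom=L1
  L5: preds {L1,L2,L4}: {L0,L1} ∩ {L0,L1,L2} ∩ {L0,L1,L3,L4} = {L0,L1}; idom=L1

DF derivation:
  L1←L0: walk · to L0
  L1←L3: walk L3→L1 to L0
  L3←L1: walk · to L1
  L3←L2: walk L2 to L1
  L5←L1: walk · to L1
  L5←L2: walk L2 to L1
  L5←L4: walk L4→L3 to L1
  L0: DF=∅
  L1: DF={L1}
  L2: DF={L3,L5}
  L3: DF={L1,L5}
  L4: DF={L5}
  L5: DF=∅

φ for a: defs {L1,L3}
  DF⁺ = {L1,L5}

Answer: ["L1", "L5"]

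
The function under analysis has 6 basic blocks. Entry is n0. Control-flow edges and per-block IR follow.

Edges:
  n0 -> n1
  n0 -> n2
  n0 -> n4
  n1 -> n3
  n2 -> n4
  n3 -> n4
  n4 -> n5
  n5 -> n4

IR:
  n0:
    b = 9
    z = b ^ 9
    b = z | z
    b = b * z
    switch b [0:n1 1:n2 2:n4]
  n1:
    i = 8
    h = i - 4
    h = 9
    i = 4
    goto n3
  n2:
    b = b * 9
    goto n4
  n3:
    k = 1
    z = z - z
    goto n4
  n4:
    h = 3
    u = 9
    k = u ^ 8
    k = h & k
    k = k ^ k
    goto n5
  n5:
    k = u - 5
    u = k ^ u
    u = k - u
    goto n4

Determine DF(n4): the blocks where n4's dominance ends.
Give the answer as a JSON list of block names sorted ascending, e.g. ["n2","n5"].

Answer: ["n4"]

Working:
idom tree: n1←n0 n2←n0 n3←n1 n4←n0 n5←n4
Dom∩ at merges:
  n4: preds {n0,n2,n3,n5}: {n0} ∩ {n0,n2} ∩ {n0,n1,n3} ∩ {n0,n4,n5} = {n0}; idom=n0

DF derivation:
  join n4 pred n0: · stop@n0
  join n4 pred n2: n2 stop@n0
  join n4 pred n3: n3→n1 stop@n0
  join n4 pred n5: n5→n4 stop@n0
  n0 → ∅
  n1 → {n4}
  n2 → {n4}
  n3 → {n4}
  n4 → {n4}
  n5 → {n4}

DF(n4) = ["n4"]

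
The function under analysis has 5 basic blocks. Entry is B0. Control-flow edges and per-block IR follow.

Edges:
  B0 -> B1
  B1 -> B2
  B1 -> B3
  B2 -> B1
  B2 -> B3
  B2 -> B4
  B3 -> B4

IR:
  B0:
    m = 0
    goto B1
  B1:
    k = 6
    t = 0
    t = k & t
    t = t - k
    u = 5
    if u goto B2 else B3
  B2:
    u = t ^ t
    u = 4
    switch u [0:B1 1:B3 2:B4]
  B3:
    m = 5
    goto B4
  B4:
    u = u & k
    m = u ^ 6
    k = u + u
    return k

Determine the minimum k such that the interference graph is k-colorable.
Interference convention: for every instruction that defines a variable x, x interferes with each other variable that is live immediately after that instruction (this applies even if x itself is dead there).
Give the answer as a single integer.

Answer: 3

Working:
Block summaries:
  B0: def={m} ue=∅
  B1: def={k,t,u} ue=∅
  B2: def={u} ue={t}
  B3: def={m} ue=∅
  B4: def={k,m,u} ue={k,u}

Live sets:
  B0: in=∅ out=∅
  B1: in=∅ out={k,t,u}
  B2: in={k,t} out={k,u}
  B3: in={k,u} out={k,u}
  B4: in={k,u} out=∅

Interference:
  k — {m,t,u}
  m — {k,u}
  t — {k,u}
  u — {k,m,t}

Registers:
  {k,m,u} pairwise interfere (3-clique) ⇒ χ ≥ 3
  assign k→r0 m→r2 t→r2 u→r1 — no edge inside a register ⇒ χ ≤ 3
  χ = 3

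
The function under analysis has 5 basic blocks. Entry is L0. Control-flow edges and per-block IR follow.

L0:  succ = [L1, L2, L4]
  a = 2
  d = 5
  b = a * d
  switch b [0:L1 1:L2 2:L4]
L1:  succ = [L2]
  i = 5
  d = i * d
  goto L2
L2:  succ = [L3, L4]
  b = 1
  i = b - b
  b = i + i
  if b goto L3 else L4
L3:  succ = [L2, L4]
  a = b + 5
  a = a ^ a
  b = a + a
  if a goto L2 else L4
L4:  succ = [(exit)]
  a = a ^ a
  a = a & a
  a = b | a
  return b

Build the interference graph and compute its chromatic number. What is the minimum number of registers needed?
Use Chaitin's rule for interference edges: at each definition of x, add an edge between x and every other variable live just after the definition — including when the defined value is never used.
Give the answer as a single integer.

Answer: 3

Derivation:
def/use:
  L0: def={a,b,d} ue=∅
  L1: def={d,i} ue={d}
  L2: def={b,i} ue=∅
  L3: def={a,b} ue={b}
  L4: def={a} ue={a,b}

Live sets:
  live L0: ∅→{a,b,d}
  live L1: {a,d}→{a}
  live L2: {a}→{a,b}
  live L3: {b}→{a,b}
  live L4: {a,b}→∅

Conflict graph:
  a — {b,d,i}
  b — {a,d}
  d — {a,b,i}
  i — {a,d}

Chromatic number:
  {a,b,d} pairwise interfere (3-clique) ⇒ χ ≥ 3
  assign a→r0 b→r2 d→r1 i→r2 — no edge inside a register ⇒ χ ≤ 3
  χ = 3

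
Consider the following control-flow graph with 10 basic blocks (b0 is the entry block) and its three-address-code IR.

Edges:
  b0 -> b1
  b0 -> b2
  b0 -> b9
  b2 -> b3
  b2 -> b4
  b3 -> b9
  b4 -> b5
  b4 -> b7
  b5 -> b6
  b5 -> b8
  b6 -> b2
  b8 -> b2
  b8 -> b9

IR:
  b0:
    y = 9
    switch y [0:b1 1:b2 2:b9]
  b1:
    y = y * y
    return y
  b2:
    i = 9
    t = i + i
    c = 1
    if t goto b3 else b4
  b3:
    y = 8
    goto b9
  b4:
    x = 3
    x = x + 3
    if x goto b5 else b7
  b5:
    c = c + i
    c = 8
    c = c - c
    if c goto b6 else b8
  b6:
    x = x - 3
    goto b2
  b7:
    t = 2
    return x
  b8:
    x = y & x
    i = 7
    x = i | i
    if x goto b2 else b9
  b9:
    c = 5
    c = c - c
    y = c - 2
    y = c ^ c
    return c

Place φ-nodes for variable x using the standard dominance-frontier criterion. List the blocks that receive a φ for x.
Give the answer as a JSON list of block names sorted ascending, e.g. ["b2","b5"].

idom tree: b1←b0 b2←b0 b3←b2 b4←b2 b5←b4 b6←b5 b7←b4 b8←b5 b9←b0
Dom at joins:
  b2: preds {b0,b6,b8}: {b0} ∩ {b0,b2,b4,b5,b6} ∩ {b0,b2,b4,b5,b8} = {b0}; idom=b0
  b9: preds {b0,b3,b8}: {b0} ∩ {b0,b2,b3} ∩ {b0,b2,b4,b5,b8} = {b0}; idom=b0

Frontier:
  b2←b0: walk · to b0
  b2←b6: walk b6→b5→b4→b2 to b0
  b2←b8: walk b8→b5→b4→b2 to b0
  b9←b0: walk · to b0
  b9←b3: walk b3→b2 to b0
  b9←b8: walk b8→b5→b4→b2 to b0
  b0: DF=∅
  b1: DF=∅
  b2: DF={b2,b9}
  b3: DF={b9}
  b4: DF={b2,b9}
  b5: DF={b2,b9}
  b6: DF={b2}
  b7: DF=∅
  b8: DF={b2,b9}
  b9: DF=∅

φ for x: defs {b4,b6,b8}
  DF⁺ = {b2,b9}

Answer: ["b2", "b9"]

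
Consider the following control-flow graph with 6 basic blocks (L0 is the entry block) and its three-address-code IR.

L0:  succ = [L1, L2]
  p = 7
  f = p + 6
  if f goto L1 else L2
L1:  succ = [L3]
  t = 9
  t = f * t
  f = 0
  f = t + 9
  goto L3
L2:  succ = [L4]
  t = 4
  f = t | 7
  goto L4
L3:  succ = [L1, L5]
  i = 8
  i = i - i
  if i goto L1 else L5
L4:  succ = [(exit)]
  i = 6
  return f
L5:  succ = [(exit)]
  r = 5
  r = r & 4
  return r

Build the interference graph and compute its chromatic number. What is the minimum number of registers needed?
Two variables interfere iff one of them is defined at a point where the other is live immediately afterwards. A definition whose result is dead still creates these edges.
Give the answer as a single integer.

Answer: 2

Analysis:
def/use:
  L0: {f,p} / ∅
  L1: {f,t} / {f}
  L2: {f,t} / ∅
  L3: {i} / ∅
  L4: {i} / {f}
  L5: {r} / ∅

Backward fixpoint:
  L0 li=∅ lo={f}
  L1 li={f} lo={f}
  L2 li=∅ lo={f}
  L3 li={f} lo={f}
  L4 li={f} lo=∅
  L5 li=∅ lo=∅

Interfere edges:
  f↔{i,t}
  i↔{f}
  p↔∅
  r↔∅
  t↔{f}

Colouring:
  {f,i} pairwise interfere (2-clique) ⇒ χ ≥ 2
  assign f→c0 i→c1 p→c0 r→c0 t→c1 — no edge inside a register ⇒ χ ≤ 2
  χ = 2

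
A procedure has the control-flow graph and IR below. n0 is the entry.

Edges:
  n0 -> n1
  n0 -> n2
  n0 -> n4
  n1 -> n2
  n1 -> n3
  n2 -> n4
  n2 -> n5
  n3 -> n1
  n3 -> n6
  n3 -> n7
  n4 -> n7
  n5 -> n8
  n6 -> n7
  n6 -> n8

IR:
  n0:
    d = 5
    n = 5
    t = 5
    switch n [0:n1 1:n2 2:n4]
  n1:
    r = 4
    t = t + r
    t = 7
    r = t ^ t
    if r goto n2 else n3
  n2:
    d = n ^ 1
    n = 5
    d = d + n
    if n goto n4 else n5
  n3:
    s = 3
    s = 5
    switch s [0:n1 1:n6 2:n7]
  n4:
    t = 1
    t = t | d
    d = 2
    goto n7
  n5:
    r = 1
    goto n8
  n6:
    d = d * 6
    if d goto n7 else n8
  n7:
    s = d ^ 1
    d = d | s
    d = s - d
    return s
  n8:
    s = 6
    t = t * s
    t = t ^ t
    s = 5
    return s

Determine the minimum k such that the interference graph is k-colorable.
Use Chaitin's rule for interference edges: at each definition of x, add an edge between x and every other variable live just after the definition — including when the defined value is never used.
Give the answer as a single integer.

Answer: 4

Working:
Block summaries:
  n0: def={d,n,t} ue=∅
  n1: def={r,t} ue={t}
  n2: def={d,n} ue={n}
  n3: def={s} ue=∅
  n4: def={d,t} ue={d}
  n5: def={r} ue=∅
  n6: def={d} ue={d}
  n7: def={d,s} ue={d}
  n8: def={s,t} ue={t}

Liveness:
  n0: in=∅ out={d,n,t}
  n1: in={d,n,t} out={d,n,t}
  n2: in={n,t} out={d,t}
  n3: in={d,n,t} out={d,n,t}
  n4: in={d} out={d}
  n5: in={t} out={t}
  n6: in={d,t} out={d,t}
  n7: in={d} out=∅
  n8: in={t} out=∅

Interfere edges:
  d: {n,r,s,t}
  n: {d,r,s,t}
  r: {d,n,t}
  s: {d,n,t}
  t: {d,n,r,s}

Registers:
  {d,n,r,t} pairwise interfere (4-clique) ⇒ χ ≥ 4
  4-colouring: c0={d}  c1={n}  c2={t}  c3={r,s}
  χ = 4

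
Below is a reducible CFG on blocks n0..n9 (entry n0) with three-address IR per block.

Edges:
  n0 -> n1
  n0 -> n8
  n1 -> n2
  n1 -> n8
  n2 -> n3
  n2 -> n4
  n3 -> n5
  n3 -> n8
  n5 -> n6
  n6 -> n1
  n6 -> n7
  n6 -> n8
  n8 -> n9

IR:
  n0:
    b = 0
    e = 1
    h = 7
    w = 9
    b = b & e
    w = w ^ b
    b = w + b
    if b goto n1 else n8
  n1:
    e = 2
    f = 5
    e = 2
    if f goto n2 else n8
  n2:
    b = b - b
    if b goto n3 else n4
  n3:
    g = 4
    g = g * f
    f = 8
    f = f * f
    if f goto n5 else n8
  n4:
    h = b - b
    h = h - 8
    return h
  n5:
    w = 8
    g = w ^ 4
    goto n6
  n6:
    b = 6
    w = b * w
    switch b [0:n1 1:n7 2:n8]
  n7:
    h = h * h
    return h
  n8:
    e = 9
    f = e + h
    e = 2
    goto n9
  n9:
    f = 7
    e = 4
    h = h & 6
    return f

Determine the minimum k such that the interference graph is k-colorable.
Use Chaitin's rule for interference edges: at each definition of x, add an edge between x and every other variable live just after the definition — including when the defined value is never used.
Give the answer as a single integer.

Answer: 4

Analysis:
def/use:
  n0 def {b,e,h,w} use ∅
  n1 def {e,f} use ∅
  n2 def {b} use {b}
  n3 def {f,g} use {f}
  n4 def {h} use {b}
  n5 def {g,w} use ∅
  n6 def {b,w} use {w}
  n7 def {h} use {h}
  n8 def {e,f} use {h}
  n9 def {e,f,h} use {h}

Backward fixpoint:
  n0 li=∅ lo={b,h}
  n1 li={b,h} lo={b,f,h}
  n2 li={b,f,h} lo={b,f,h}
  n3 li={f,h} lo={h}
  n4 li={b} lo=∅
  n5 li={h} lo={h,w}
  n6 li={h,w} lo={b,h}
  n7 li={h} lo=∅
  n8 li={h} lo={h}
  n9 li={h} lo=∅

Conflict graph:
  b↔{e,f,h,w}
  e↔{b,f,h,w}
  f↔{b,e,g,h}
  g↔{f,h,w}
  h↔{b,e,f,g,w}
  w↔{b,e,g,h}

Colouring:
  lower bound: {b,e,f,h} mutually conflict ⇒ χ ≥ 4
  assign b→R1 e→R2 f→R3 g→R1 h→R0 w→R3 — no edge inside a register ⇒ χ ≤ 4
  χ = 4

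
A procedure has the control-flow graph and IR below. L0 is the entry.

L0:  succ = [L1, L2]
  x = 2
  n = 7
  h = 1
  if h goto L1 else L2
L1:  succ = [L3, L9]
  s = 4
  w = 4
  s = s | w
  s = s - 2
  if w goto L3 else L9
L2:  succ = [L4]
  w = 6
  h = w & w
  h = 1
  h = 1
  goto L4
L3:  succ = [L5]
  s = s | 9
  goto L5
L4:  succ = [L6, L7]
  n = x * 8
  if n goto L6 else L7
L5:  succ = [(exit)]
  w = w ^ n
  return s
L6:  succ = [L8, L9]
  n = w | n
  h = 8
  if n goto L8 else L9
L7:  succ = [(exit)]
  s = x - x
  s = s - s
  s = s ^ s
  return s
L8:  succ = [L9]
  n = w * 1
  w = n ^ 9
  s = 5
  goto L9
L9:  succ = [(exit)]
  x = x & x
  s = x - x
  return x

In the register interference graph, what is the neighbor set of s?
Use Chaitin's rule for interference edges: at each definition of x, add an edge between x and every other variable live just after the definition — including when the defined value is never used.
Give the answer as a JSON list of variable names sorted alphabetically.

def/use:
  L0: def={h,n,x} ue=∅
  L1: def={s,w} ue=∅
  L2: def={h,w} ue=∅
  L3: def={s} ue={s}
  L4: def={n} ue={x}
  L5: def={w} ue={n,s,w}
  L6: def={h,n} ue={n,w}
  L7: def={s} ue={x}
  L8: def={n,s,w} ue={w}
  L9: def={s,x} ue={x}

Liveness:
  live L0: ∅→{n,x}
  live L1: {n,x}→{n,s,w,x}
  live L2: {x}→{w,x}
  live L3: {n,s,w}→{n,s,w}
  live L4: {w,x}→{n,w,x}
  live L5: {n,s,w}→∅
  live L6: {n,w,x}→{w,x}
  live L7: {x}→∅
  live L8: {w,x}→{x}
  live L9: {x}→∅

Interference:
  h: {n,w,x}
  n: {h,s,w,x}
  s: {n,w,x}
  w: {h,n,s,x}
  x: {h,n,s,w}

N(s) = ["n", "w", "x"]

Answer: ["n", "w", "x"]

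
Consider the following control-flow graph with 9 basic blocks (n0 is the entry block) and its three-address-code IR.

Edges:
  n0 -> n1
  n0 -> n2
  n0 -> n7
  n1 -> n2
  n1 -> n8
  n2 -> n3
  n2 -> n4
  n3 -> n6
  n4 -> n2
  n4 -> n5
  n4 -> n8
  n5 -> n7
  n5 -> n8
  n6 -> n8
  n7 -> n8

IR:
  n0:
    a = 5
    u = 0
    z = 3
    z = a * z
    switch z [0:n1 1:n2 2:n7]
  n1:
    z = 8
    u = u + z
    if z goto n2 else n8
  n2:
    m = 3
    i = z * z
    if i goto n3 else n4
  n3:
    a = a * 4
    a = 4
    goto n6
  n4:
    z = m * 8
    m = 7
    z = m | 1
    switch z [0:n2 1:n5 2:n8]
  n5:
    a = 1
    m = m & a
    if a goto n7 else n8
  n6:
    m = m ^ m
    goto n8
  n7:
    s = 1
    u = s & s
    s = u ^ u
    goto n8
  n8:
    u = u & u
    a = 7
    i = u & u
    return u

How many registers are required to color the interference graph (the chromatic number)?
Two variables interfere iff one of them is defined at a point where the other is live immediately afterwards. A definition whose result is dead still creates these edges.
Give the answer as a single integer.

Answer: 4

Derivation:
def/use:
  n0: {a,u,z} / ∅
  n1: {u,z} / {u}
  n2: {i,m} / {z}
  n3: {a} / {a}
  n4: {m,z} / {m}
  n5: {a,m} / {m}
  n6: {m} / {m}
  n7: {s,u} / ∅
  n8: {a,i,u} / {u}

Live sets:
  live n0: ∅→{a,u,z}
  live n1: {a,u}→{a,u,z}
  live n2: {a,u,z}→{a,m,u}
  live n3: {a,m,u}→{m,u}
  live n4: {a,m,u}→{a,m,u,z}
  live n5: {m,u}→{u}
  live n6: {m,u}→{u}
  live n7: ∅→{u}
  live n8: {u}→∅

Interfere edges:
  a — {i,m,u,z}
  i — {a,m,u}
  m — {a,i,u,z}
  s — {u}
  u — {a,i,m,s,z}
  z — {a,m,u}

Registers:
  lower bound: {a,i,m,u} mutually conflict ⇒ χ ≥ 4
  4-colouring: R0={u}  R1={a,s}  R2={m}  R3={i,z}
  χ = 4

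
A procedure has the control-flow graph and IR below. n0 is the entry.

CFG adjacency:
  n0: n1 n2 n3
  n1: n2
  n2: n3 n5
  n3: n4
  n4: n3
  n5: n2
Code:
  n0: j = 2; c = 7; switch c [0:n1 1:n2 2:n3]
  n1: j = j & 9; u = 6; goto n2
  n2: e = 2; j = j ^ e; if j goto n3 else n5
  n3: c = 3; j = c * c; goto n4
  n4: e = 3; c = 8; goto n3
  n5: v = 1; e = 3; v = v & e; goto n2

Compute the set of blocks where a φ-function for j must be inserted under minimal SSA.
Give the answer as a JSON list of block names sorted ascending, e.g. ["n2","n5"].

Answer: ["n2", "n3"]

Working:
idom tree: n1←n0 n2←n0 n3←n0 n4←n3 n5←n2
Dom∩ at merges:
  n2: preds {n0,n1,n5}: {n0} ∩ {n0,n1} ∩ {n0,n2,n5} = {n0}; idom=n0
  n3: preds {n0,n2,n4}: {n0} ∩ {n0,n2} ∩ {n0,n3,n4} = {n0}; idom=n0

Frontier:
  join n2 pred n0: · stop@n0
  join n2 pred n1: n1 stop@n0
  join n2 pred n5: n5→n2 stop@n0
  join n3 pred n0: · stop@n0
  join n3 pred n2: n2 stop@n0
  join n3 pred n4: n4→n3 stop@n0
  n0 → ∅
  n1 → {n2}
  n2 → {n2,n3}
  n3 → {n3}
  n4 → {n3}
  n5 → {n2}

φ for j: defs {n0,n1,n2,n3}
  DF⁺ = {n2,n3}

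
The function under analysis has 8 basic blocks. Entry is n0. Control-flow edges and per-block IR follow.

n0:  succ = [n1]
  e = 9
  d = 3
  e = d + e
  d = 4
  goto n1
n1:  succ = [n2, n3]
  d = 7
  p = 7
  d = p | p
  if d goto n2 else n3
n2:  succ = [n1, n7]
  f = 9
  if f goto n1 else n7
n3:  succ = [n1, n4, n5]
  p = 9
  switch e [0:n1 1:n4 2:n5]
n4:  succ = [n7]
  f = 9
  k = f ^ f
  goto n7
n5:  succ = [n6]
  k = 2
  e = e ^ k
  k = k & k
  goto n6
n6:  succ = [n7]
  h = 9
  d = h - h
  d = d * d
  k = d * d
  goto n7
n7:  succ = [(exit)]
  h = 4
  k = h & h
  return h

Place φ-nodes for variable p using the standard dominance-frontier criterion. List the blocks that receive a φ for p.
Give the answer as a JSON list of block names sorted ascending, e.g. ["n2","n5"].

idom tree: n1←n0 n2←n1 n3←n1 n4←n3 n5←n3 n6←n5 n7←n1
Join-block Dom:
  n1: preds {n0,n2,n3}: {n0} ∩ {n0,n1,n2} ∩ {n0,n1,n3} = {n0}; idom=n0
  n7: preds {n2,n4,n6}: {n0,n1,n2} ∩ {n0,n1,n3,n4} ∩ {n0,n1,n3,n5,n6} = {n0,n1}; idom=n1

DF walk-up:
  join n1 pred n0: · stop@n0
  join n1 pred n2: n2→n1 stop@n0
  join n1 pred n3: n3→n1 stop@n0
  join n7 pred n2: n2 stop@n1
  join n7 pred n4: n4→n3 stop@n1
  join n7 pred n6: n6→n5→n3 stop@n1
  DF(n0)=∅
  DF(n1)={n1}
  DF(n2)={n1,n7}
  DF(n3)={n1,n7}
  DF(n4)={n7}
  DF(n5)={n7}
  DF(n6)={n7}
  DF(n7)=∅

φ for p: defs {n1,n3}
  DF⁺ = {n1,n7}

Answer: ["n1", "n7"]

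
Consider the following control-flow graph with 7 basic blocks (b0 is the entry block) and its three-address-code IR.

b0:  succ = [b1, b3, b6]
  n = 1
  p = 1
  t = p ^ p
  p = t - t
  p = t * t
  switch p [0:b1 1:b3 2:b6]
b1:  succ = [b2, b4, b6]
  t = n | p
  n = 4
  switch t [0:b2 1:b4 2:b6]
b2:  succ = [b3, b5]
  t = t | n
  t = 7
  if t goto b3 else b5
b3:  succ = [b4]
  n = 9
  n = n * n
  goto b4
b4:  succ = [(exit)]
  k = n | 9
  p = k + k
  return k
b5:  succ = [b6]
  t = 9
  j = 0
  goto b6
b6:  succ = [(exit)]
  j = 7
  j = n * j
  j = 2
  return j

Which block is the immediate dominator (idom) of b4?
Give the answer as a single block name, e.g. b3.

idom tree: b1←b0 b2←b1 b3←b0 b4←b0 b5←b2 b6←b0
Dom∩ at merges:
  b3: preds {b0,b2}: {b0} ∩ {b0,b1,b2} = {b0}; idom=b0
  b4: preds {b1,b3}: {b0,b1} ∩ {b0,b3} = {b0}; idom=b0
  b6: preds {b0,b1,b5}: {b0} ∩ {b0,b1} ∩ {b0,b1,b2,b5} = {b0}; idom=b0

idom(b4) = b0

Answer: b0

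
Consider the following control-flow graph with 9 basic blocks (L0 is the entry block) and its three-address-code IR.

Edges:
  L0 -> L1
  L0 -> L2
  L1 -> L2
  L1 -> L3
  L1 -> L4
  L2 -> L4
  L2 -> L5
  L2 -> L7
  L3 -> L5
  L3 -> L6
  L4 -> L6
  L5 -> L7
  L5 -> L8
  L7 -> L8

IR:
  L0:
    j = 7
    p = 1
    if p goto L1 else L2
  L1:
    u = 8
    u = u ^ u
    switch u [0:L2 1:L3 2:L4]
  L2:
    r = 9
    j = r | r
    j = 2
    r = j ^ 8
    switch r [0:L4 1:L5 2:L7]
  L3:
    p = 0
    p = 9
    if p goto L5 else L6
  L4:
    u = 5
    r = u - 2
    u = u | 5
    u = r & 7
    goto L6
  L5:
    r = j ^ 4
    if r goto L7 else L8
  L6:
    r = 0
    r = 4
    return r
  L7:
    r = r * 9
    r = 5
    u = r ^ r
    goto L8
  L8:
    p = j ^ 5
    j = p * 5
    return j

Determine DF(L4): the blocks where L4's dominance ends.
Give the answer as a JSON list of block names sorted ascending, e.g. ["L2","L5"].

idom tree: L1←L0 L2←L0 L3←L1 L4←L0 L5←L0 L6←L0 L7←L0 L8←L0
Dom at joins:
  L2: preds {L0,L1}: {L0} ∩ {L0,L1} = {L0}; idom=L0
  L4: preds {L1,L2}: {L0,L1} ∩ {L0,L2} = {L0}; idom=L0
  L5: preds {L2,L3}: {L0,L2} ∩ {L0,L1,L3} = {L0}; idom=L0
  L6: preds {L3,L4}: {L0,L1,L3} ∩ {L0,L4} = {L0}; idom=L0
  L7: preds {L2,L5}: {L0,L2} ∩ {L0,L5} = {L0}; idom=L0
  L8: preds {L5,L7}: {L0,L5} ∩ {L0,L7} = {L0}; idom=L0

Frontier:
  L2←L0: walk · to L0
  L2←L1: walk L1 to L0
  L4←L1: walk L1 to L0
  L4←L2: walk L2 to L0
  L5←L2: walk L2 to L0
  L5←L3: walk L3→L1 to L0
  L6←L3: walk L3→L1 to L0
  L6←L4: walk L4 to L0
  L7←L2: walk L2 to L0
  L7←L5: walk L5 to L0
  L8←L5: walk L5 to L0
  L8←L7: walk L7 to L0
  DF(L0)=∅
  DF(L1)={L2,L4,L5,L6}
  DF(L2)={L4,L5,L7}
  DF(L3)={L5,L6}
  DF(L4)={L6}
  DF(L5)={L7,L8}
  DF(L6)=∅
  DF(L7)={L8}
  DF(L8)=∅

DF(L4) = ["L6"]

Answer: ["L6"]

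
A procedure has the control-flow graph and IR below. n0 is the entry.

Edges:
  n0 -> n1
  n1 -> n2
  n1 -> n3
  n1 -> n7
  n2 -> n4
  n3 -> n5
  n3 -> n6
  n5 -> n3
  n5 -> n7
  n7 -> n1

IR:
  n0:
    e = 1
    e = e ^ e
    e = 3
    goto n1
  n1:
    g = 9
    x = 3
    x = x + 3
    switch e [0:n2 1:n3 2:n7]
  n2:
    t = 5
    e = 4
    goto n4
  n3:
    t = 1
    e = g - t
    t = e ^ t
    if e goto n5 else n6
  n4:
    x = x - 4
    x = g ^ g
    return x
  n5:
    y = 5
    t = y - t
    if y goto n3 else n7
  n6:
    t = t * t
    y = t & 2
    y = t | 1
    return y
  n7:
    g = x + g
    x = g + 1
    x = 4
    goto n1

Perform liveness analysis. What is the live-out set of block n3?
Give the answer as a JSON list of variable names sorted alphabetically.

Block summaries:
  n0: def={e} ue=∅
  n1: def={g,x} ue={e}
  n2: def={e,t} ue=∅
  n3: def={e,t} ue={g}
  n4: def={x} ue={g,x}
  n5: def={t,y} ue={t}
  n6: def={t,y} ue={t}
  n7: def={g,x} ue={g,x}

Liveness:
  n0: in=∅ out={e}
  n1: in={e} out={e,g,x}
  n2: in={g,x} out={g,x}
  n3: in={g,x} out={e,g,t,x}
  n4: in={g,x} out=∅
  n5: in={e,g,t,x} out={e,g,x}
  n6: in={t} out=∅
  n7: in={e,g,x} out={e}

live-out(n3) = ["e", "g", "t", "x"]

Answer: ["e", "g", "t", "x"]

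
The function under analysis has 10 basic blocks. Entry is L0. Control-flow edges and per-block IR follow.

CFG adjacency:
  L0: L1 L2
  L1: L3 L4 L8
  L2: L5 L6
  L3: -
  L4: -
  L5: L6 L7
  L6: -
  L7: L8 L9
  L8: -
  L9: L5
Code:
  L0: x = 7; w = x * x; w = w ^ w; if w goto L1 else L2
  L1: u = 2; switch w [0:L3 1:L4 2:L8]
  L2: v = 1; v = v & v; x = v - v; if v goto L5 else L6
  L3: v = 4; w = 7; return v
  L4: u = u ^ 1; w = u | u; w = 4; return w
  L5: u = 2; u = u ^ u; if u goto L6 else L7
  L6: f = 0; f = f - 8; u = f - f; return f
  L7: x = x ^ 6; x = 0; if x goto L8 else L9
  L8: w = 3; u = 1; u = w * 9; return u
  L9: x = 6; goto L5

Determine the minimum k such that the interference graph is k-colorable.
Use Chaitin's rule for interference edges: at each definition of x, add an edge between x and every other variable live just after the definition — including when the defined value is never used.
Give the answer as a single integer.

Per-block:
  L0 def {w,x} use ∅
  L1 def {u} use {w}
  L2 def {v,x} use ∅
  L3 def {v,w} use ∅
  L4 def {u,w} use {u}
  L5 def {u} use ∅
  L6 def {f,u} use ∅
  L7 def {x} use {x}
  L8 def {u,w} use ∅
  L9 def {x} use ∅

Live sets:
  L0: in=∅ out={w}
  L1: in={w} out={u}
  L2: in=∅ out={x}
  L3: in=∅ out=∅
  L4: in={u} out=∅
  L5: in={x} out={x}
  L6: in=∅ out=∅
  L7: in={x} out=∅
  L8: in=∅ out=∅
  L9: in=∅ out={x}

Conflict graph:
  f↔{u}
  u↔{f,w,x}
  v↔{w,x}
  w↔{u,v}
  x↔{u,v}

Chromatic number:
  {f,u} pairwise interfere (2-clique) ⇒ χ ≥ 2
  assign f→r1 u→r0 v→r0 w→r1 x→r1 — no edge inside a register ⇒ χ ≤ 2
  χ = 2

Answer: 2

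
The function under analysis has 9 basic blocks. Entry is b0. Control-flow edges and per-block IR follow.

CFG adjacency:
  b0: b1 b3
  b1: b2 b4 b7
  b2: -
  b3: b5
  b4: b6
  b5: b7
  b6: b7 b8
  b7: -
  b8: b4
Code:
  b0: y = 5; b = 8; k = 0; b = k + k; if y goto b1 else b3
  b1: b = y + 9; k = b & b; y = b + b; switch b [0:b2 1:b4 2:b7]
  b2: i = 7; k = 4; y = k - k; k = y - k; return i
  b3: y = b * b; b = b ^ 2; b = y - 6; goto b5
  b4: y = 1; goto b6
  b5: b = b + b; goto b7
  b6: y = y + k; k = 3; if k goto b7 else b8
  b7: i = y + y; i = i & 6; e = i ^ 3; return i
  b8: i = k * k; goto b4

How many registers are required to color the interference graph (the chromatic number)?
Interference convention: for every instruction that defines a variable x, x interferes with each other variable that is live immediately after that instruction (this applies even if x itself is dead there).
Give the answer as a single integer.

Answer: 3

Derivation:
Block summaries:
  b0: def={b,k,y} ue=∅
  b1: def={b,k,y} ue={y}
  b2: def={i,k,y} ue=∅
  b3: def={b,y} ue={b}
  b4: def={y} ue=∅
  b5: def={b} ue={b}
  b6: def={k,y} ue={k,y}
  b7: def={e,i} ue={y}
  b8: def={i} ue={k}

Live sets:
  b0: in=∅ out={b,y}
  b1: in={y} out={k,y}
  b2: in=∅ out=∅
  b3: in={b} out={b,y}
  b4: in={k} out={k,y}
  b5: in={b,y} out={y}
  b6: in={k,y} out={k,y}
  b7: in={y} out=∅
  b8: in={k} out={k}

Conflict graph:
  b: {k,y}
  e: {i}
  i: {e,k,y}
  k: {b,i,y}
  y: {b,i,k}

Registers:
  clique {b,k,y} ⇒ need ≥ 3
  3-colouring: c0={b,i}  c1={e,k}  c2={y}
  χ = 3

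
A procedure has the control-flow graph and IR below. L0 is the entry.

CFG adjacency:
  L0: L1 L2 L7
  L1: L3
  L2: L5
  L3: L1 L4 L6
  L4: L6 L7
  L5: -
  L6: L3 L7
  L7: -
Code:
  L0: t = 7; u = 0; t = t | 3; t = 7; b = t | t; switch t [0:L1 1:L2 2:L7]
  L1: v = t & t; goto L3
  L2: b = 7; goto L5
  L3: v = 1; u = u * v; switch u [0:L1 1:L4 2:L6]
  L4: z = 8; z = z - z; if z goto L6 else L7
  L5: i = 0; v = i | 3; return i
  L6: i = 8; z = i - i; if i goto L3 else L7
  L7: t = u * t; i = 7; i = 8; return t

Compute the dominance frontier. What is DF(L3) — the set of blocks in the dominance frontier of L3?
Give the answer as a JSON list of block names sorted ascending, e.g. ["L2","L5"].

Answer: ["L1", "L3", "L7"]

Working:
idom tree: L1←L0 L2←L0 L3←L1 L4←L3 L5←L2 L6←L3 L7←L0
Dom at joins:
  L1: preds {L0,L3}: {L0} ∩ {L0,L1,L3} = {L0}; idom=L0
  L3: preds {L1,L6}: {L0,L1} ∩ {L0,L1,L3,L6} = {L0,L1}; idom=L1
  L6: preds {L3,L4}: {L0,L1,L3} ∩ {L0,L1,L3,L4} = {L0,L1,L3}; idom=L3
  L7: preds {L0,L4,L6}: {L0} ∩ {L0,L1,L3,L4} ∩ {L0,L1,L3,L6} = {L0}; idom=L0

DF walk-up:
  L1←L0: walk · to L0
  L1←L3: walk L3→L1 to L0
  L3←L1: walk · to L1
  L3←L6: walk L6→L3 to L1
  L6←L3: walk · to L3
  L6←L4: walk L4 to L3
  L7←L0: walk · to L0
  L7←L4: walk L4→L3→L1 to L0
  L7←L6: walk L6→L3→L1 to L0
  L0 → ∅
  L1 → {L1,L7}
  L2 → ∅
  L3 → {L1,L3,L7}
  L4 → {L6,L7}
  L5 → ∅
  L6 → {L3,L7}
  L7 → ∅

DF(L3) = ["L1", "L3", "L7"]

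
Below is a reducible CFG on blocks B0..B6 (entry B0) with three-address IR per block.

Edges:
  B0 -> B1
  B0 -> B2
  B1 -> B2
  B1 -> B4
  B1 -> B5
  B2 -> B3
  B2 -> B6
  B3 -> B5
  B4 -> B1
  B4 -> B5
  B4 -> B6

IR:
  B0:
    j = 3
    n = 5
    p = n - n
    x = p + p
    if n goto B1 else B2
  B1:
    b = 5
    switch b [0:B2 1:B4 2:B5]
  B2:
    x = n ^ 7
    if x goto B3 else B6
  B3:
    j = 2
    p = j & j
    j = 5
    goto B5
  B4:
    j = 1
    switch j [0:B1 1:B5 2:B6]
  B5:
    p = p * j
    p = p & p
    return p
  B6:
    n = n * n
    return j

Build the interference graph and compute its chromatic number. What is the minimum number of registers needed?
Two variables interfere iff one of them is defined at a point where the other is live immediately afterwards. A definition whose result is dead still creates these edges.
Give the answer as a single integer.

Answer: 4

Working:
Per-block:
  B0: def={j,n,p,x} ue=∅
  B1: def={b} ue=∅
  B2: def={x} ue={n}
  B3: def={j,p} ue=∅
  B4: def={j} ue=∅
  B5: def={p} ue={j,p}
  B6: def={n} ue={j,n}

Liveness:
  B0: in=∅ out={j,n,p}
  B1: in={j,n,p} out={j,n,p}
  B2: in={j,n} out={j,n}
  B3: in=∅ out={j,p}
  B4: in={n,p} out={j,n,p}
  B5: in={j,p} out=∅
  B6: in={j,n} out=∅

Interference:
  b↔{j,n,p}
  j↔{b,n,p,x}
  n↔{b,j,p,x}
  p↔{b,j,n,x}
  x↔{j,n,p}

Registers:
  clique {b,j,n,p} ⇒ need ≥ 4
  4-colouring: c0={j}  c1={n}  c2={p}  c3={b,x}
  χ = 4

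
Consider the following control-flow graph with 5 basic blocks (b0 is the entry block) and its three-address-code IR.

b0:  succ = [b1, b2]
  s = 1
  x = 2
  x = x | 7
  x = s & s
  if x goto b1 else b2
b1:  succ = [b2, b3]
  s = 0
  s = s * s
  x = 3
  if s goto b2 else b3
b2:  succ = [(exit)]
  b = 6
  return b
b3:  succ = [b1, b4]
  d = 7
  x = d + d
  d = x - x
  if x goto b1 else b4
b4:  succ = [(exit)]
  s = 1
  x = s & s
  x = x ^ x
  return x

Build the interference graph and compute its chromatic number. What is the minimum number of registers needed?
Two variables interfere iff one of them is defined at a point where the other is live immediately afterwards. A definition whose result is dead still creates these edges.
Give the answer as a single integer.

Answer: 2

Working:
def/use:
  b0: {s,x} / ∅
  b1: {s,x} / ∅
  b2: {b} / ∅
  b3: {d,x} / ∅
  b4: {s,x} / ∅

Live sets:
  live b0: ∅→∅
  live b1: ∅→∅
  live b2: ∅→∅
  live b3: ∅→∅
  live b4: ∅→∅

Conflict graph:
  b: ∅
  d: {x}
  s: {x}
  x: {d,s}

Chromatic number:
  lower bound: {d,x} mutually conflict ⇒ χ ≥ 2
  2-colouring: r0={b,x}  r1={d,s}
  χ = 2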